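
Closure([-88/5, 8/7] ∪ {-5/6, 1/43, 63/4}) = [-88/5, 8/7] ∪ {63/4}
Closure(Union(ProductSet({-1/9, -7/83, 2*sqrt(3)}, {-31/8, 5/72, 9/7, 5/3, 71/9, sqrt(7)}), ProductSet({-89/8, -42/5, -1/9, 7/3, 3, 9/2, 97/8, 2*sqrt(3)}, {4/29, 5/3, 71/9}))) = Union(ProductSet({-1/9, -7/83, 2*sqrt(3)}, {-31/8, 5/72, 9/7, 5/3, 71/9, sqrt(7)}), ProductSet({-89/8, -42/5, -1/9, 7/3, 3, 9/2, 97/8, 2*sqrt(3)}, {4/29, 5/3, 71/9}))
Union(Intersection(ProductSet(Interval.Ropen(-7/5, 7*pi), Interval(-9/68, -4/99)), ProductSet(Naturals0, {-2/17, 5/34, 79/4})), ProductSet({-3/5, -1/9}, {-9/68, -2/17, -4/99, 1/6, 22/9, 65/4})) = Union(ProductSet({-3/5, -1/9}, {-9/68, -2/17, -4/99, 1/6, 22/9, 65/4}), ProductSet(Range(0, 22, 1), {-2/17}))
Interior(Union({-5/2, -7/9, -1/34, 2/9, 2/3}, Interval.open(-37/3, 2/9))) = Interval.open(-37/3, 2/9)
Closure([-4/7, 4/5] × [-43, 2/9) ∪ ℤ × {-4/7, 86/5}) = (ℤ × {-4/7, 86/5}) ∪ ([-4/7, 4/5] × [-43, 2/9])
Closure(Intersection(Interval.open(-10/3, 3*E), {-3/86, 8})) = {-3/86, 8}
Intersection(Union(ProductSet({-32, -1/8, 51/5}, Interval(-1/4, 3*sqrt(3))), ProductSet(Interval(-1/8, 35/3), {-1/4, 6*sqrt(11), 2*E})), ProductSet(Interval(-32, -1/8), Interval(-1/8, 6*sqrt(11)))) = Union(ProductSet({-1/8}, {6*sqrt(11), 2*E}), ProductSet({-32, -1/8}, Interval(-1/8, 3*sqrt(3))))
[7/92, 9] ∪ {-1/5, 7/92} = {-1/5} ∪ [7/92, 9]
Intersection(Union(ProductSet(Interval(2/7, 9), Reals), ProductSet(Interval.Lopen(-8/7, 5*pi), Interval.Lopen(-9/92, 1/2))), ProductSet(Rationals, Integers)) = Union(ProductSet(Intersection(Interval.Lopen(-8/7, 5*pi), Rationals), Range(0, 1, 1)), ProductSet(Intersection(Interval(2/7, 9), Rationals), Integers))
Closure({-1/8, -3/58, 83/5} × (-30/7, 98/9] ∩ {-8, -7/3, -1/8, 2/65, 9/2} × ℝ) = {-1/8} × [-30/7, 98/9]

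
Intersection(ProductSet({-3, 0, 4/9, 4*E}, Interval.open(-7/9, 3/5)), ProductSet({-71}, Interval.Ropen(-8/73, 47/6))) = EmptySet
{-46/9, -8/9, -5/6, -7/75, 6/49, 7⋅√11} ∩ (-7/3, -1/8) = {-8/9, -5/6}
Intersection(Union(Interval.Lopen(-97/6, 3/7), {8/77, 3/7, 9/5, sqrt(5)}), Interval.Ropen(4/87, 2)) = Union({9/5}, Interval(4/87, 3/7))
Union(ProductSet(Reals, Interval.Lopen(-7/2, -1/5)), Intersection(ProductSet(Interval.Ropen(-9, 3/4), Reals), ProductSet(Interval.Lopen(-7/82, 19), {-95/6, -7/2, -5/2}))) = Union(ProductSet(Interval.open(-7/82, 3/4), {-95/6, -7/2, -5/2}), ProductSet(Reals, Interval.Lopen(-7/2, -1/5)))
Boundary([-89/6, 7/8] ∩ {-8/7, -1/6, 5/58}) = {-8/7, -1/6, 5/58}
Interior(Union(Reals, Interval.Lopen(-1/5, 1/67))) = Interval(-oo, oo)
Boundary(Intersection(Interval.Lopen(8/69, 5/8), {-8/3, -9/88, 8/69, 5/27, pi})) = {5/27}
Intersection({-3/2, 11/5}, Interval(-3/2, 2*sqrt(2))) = {-3/2, 11/5}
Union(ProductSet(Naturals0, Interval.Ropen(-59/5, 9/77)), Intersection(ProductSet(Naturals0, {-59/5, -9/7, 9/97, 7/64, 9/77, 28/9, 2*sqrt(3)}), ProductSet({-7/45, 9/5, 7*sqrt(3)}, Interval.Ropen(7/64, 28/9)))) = ProductSet(Naturals0, Interval.Ropen(-59/5, 9/77))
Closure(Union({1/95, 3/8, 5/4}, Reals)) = Reals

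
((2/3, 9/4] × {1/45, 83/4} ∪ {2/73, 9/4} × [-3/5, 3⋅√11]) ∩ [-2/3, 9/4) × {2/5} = {2/73} × {2/5}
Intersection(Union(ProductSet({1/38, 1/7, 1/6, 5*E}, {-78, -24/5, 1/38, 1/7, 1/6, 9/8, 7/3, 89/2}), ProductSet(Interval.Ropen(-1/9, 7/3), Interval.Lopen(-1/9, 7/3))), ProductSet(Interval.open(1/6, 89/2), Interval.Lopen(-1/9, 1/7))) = Union(ProductSet({5*E}, {1/38, 1/7}), ProductSet(Interval.open(1/6, 7/3), Interval.Lopen(-1/9, 1/7)))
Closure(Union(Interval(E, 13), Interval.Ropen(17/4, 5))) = Interval(E, 13)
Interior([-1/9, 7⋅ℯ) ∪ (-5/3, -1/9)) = (-5/3, 7⋅ℯ)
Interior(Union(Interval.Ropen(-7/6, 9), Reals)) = Interval(-oo, oo)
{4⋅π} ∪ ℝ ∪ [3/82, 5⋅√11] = (-∞, ∞)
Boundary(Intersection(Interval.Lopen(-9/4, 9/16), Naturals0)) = Range(0, 1, 1)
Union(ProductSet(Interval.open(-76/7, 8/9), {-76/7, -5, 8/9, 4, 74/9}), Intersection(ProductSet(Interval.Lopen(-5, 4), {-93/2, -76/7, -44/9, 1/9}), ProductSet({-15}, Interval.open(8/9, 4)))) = ProductSet(Interval.open(-76/7, 8/9), {-76/7, -5, 8/9, 4, 74/9})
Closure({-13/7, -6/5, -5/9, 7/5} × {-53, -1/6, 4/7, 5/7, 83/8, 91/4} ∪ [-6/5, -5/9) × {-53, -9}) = ([-6/5, -5/9] × {-53, -9}) ∪ ({-13/7, -6/5, -5/9, 7/5} × {-53, -1/6, 4/7, 5/7, 83/8, 91/4})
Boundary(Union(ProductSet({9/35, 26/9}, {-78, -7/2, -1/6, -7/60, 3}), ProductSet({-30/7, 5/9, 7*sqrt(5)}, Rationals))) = Union(ProductSet({9/35, 26/9}, {-78, -7/2, -1/6, -7/60, 3}), ProductSet({-30/7, 5/9, 7*sqrt(5)}, Reals))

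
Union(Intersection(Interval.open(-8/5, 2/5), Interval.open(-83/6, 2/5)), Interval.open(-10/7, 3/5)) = Interval.open(-8/5, 3/5)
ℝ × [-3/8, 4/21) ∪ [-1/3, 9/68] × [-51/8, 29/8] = (ℝ × [-3/8, 4/21)) ∪ ([-1/3, 9/68] × [-51/8, 29/8])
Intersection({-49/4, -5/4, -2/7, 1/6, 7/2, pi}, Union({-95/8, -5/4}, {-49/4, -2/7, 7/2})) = {-49/4, -5/4, -2/7, 7/2}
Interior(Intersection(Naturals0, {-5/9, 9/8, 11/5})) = EmptySet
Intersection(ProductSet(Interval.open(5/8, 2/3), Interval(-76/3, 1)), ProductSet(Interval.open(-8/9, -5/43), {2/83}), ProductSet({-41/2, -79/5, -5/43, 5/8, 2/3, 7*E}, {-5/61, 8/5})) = EmptySet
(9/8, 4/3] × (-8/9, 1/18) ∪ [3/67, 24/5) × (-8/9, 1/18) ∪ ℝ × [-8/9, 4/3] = ℝ × [-8/9, 4/3]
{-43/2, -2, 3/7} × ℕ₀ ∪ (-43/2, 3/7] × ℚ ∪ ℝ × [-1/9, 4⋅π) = ({-43/2, -2, 3/7} × ℕ₀) ∪ ((-43/2, 3/7] × ℚ) ∪ (ℝ × [-1/9, 4⋅π))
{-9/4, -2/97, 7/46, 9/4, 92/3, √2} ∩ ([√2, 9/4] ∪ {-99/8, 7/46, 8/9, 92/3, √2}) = {7/46, 9/4, 92/3, √2}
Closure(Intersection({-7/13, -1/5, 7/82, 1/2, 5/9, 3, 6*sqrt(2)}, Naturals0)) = {3}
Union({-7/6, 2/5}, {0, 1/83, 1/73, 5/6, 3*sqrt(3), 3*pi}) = {-7/6, 0, 1/83, 1/73, 2/5, 5/6, 3*sqrt(3), 3*pi}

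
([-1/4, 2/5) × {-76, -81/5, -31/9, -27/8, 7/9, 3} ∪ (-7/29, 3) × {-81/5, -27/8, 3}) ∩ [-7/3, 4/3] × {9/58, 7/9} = [-1/4, 2/5) × {7/9}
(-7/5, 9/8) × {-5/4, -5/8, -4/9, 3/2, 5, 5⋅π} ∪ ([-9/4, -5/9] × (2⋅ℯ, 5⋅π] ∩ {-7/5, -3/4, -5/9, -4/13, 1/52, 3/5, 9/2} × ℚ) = ((-7/5, 9/8) × {-5/4, -5/8, -4/9, 3/2, 5, 5⋅π}) ∪ ({-7/5, -3/4, -5/9} × (ℚ ∩ (2⋅ℯ, 5⋅π]))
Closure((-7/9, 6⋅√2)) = [-7/9, 6⋅√2]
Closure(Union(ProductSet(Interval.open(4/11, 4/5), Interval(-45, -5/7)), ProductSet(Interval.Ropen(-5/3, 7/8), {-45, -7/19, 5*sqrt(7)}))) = Union(ProductSet(Interval(-5/3, 7/8), {-45, -7/19, 5*sqrt(7)}), ProductSet(Interval(4/11, 4/5), Interval(-45, -5/7)))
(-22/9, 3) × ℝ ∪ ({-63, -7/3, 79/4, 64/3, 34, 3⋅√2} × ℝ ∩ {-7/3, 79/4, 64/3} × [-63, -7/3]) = ((-22/9, 3) × ℝ) ∪ ({-7/3, 79/4, 64/3} × [-63, -7/3])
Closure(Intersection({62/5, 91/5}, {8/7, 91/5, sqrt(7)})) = {91/5}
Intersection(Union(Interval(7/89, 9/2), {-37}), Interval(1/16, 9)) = Interval(7/89, 9/2)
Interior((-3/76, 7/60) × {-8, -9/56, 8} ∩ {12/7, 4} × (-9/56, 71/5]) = ∅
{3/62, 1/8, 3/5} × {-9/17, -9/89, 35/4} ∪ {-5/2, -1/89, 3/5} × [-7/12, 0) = ({3/62, 1/8, 3/5} × {-9/17, -9/89, 35/4}) ∪ ({-5/2, -1/89, 3/5} × [-7/12, 0))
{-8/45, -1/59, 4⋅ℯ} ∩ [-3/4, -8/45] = {-8/45}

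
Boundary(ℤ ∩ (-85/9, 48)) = {-9, -8, …, 47}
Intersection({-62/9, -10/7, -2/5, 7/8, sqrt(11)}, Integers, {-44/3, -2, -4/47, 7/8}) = EmptySet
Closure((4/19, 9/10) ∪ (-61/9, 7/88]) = [-61/9, 7/88] ∪ [4/19, 9/10]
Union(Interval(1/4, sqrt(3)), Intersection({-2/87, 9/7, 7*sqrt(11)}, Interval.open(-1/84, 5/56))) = Interval(1/4, sqrt(3))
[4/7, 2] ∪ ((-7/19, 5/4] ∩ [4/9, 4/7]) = [4/9, 2]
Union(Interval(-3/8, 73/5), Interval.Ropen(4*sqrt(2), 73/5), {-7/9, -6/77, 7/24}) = Union({-7/9}, Interval(-3/8, 73/5))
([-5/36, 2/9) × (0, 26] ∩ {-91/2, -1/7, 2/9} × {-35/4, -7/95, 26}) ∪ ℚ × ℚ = ℚ × ℚ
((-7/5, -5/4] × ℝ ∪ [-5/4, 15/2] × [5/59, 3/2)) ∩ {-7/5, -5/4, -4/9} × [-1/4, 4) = ({-5/4} × [-1/4, 4)) ∪ ({-5/4, -4/9} × [5/59, 3/2))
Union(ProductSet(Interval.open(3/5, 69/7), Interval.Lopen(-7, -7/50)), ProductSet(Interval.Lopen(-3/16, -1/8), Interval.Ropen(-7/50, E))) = Union(ProductSet(Interval.Lopen(-3/16, -1/8), Interval.Ropen(-7/50, E)), ProductSet(Interval.open(3/5, 69/7), Interval.Lopen(-7, -7/50)))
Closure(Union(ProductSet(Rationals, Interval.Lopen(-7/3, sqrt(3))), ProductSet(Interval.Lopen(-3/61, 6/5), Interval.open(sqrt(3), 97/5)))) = Union(ProductSet({-3/61, 6/5}, Interval(sqrt(3), 97/5)), ProductSet(Interval(-3/61, 6/5), {97/5, sqrt(3)}), ProductSet(Interval.Lopen(-3/61, 6/5), Interval.open(sqrt(3), 97/5)), ProductSet(Rationals, Interval.Lopen(-7/3, sqrt(3))), ProductSet(Interval(-oo, oo), Interval(-7/3, sqrt(3))))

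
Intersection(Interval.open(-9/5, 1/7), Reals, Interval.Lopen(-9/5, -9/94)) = Interval.Lopen(-9/5, -9/94)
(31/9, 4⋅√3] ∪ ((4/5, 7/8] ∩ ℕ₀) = (31/9, 4⋅√3]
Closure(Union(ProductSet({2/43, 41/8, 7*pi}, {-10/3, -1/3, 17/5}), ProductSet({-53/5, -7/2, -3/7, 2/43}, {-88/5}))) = Union(ProductSet({2/43, 41/8, 7*pi}, {-10/3, -1/3, 17/5}), ProductSet({-53/5, -7/2, -3/7, 2/43}, {-88/5}))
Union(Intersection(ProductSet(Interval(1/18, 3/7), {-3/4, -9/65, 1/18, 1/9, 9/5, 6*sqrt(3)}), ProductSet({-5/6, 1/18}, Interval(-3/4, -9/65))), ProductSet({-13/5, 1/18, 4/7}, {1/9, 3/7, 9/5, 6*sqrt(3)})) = Union(ProductSet({1/18}, {-3/4, -9/65}), ProductSet({-13/5, 1/18, 4/7}, {1/9, 3/7, 9/5, 6*sqrt(3)}))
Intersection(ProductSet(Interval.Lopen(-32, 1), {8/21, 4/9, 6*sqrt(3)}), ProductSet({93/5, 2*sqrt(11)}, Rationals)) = EmptySet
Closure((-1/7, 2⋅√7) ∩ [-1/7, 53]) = [-1/7, 2⋅√7]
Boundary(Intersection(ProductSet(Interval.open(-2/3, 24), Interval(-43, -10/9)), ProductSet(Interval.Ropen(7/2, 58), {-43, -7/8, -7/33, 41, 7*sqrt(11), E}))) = ProductSet(Interval(7/2, 24), {-43})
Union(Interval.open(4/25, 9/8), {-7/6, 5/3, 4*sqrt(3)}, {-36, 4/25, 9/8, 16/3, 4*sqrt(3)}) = Union({-36, -7/6, 5/3, 16/3, 4*sqrt(3)}, Interval(4/25, 9/8))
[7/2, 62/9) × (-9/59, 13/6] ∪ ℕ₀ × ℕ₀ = (ℕ₀ × ℕ₀) ∪ ([7/2, 62/9) × (-9/59, 13/6])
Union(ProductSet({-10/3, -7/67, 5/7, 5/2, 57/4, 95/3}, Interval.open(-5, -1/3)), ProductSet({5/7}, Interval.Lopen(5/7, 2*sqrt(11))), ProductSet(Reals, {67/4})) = Union(ProductSet({5/7}, Interval.Lopen(5/7, 2*sqrt(11))), ProductSet({-10/3, -7/67, 5/7, 5/2, 57/4, 95/3}, Interval.open(-5, -1/3)), ProductSet(Reals, {67/4}))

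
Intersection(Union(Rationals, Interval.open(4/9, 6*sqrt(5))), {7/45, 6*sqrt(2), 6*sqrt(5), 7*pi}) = {7/45, 6*sqrt(2)}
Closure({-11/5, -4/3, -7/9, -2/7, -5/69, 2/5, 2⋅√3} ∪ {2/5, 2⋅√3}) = {-11/5, -4/3, -7/9, -2/7, -5/69, 2/5, 2⋅√3}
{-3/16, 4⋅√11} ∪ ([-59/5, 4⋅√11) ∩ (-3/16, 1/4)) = [-3/16, 1/4) ∪ {4⋅√11}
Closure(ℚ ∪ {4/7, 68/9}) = ℝ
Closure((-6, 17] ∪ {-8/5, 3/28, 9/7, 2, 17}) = [-6, 17]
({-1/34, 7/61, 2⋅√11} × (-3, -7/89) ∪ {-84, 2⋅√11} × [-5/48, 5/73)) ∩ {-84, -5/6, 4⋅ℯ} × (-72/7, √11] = {-84} × [-5/48, 5/73)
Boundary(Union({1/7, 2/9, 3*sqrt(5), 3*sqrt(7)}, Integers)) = Union({1/7, 2/9, 3*sqrt(5), 3*sqrt(7)}, Integers)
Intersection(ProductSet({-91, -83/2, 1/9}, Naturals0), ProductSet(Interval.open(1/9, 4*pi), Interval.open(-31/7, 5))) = EmptySet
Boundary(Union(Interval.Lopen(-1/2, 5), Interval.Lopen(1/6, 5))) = {-1/2, 5}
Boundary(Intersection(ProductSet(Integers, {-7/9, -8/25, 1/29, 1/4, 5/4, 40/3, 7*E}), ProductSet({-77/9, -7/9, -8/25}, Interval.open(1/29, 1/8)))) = EmptySet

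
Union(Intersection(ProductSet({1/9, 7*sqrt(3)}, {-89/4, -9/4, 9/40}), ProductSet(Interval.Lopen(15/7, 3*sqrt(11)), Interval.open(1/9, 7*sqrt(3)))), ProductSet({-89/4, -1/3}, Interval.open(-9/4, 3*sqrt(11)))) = ProductSet({-89/4, -1/3}, Interval.open(-9/4, 3*sqrt(11)))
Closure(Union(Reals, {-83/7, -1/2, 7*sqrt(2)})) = Reals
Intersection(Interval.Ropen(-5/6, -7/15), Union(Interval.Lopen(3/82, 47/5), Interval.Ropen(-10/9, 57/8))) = Interval.Ropen(-5/6, -7/15)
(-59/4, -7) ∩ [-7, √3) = ∅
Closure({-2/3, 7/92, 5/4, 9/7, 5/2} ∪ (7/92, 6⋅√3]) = {-2/3} ∪ [7/92, 6⋅√3]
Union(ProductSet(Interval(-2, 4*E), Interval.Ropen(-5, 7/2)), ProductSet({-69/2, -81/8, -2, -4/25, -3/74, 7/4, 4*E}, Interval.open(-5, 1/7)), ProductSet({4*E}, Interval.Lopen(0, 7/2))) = Union(ProductSet({4*E}, Interval.Lopen(0, 7/2)), ProductSet({-69/2, -81/8, -2, -4/25, -3/74, 7/4, 4*E}, Interval.open(-5, 1/7)), ProductSet(Interval(-2, 4*E), Interval.Ropen(-5, 7/2)))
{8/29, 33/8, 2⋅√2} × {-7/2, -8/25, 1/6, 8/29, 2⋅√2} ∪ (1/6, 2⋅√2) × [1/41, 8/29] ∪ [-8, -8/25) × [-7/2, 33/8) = ([-8, -8/25) × [-7/2, 33/8)) ∪ ((1/6, 2⋅√2) × [1/41, 8/29]) ∪ ({8/29, 33/8, 2⋅√2} × {-7/2, -8/25, 1/6, 8/29, 2⋅√2})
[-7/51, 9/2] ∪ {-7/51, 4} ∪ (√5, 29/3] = [-7/51, 29/3]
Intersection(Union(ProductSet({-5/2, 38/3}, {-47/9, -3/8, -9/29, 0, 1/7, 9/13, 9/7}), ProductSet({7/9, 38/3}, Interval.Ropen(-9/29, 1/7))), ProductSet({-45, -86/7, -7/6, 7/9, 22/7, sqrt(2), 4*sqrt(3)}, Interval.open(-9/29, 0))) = ProductSet({7/9}, Interval.open(-9/29, 0))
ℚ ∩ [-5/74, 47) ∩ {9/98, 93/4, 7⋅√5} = {9/98, 93/4}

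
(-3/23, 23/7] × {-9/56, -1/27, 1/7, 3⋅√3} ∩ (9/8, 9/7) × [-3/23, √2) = (9/8, 9/7) × {-1/27, 1/7}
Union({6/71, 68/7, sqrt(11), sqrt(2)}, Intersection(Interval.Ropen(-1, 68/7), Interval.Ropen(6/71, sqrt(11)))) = Union({68/7}, Interval(6/71, sqrt(11)))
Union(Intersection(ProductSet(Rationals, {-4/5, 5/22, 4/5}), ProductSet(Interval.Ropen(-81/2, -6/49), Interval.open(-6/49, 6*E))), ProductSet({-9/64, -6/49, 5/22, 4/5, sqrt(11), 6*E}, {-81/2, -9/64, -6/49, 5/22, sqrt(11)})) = Union(ProductSet({-9/64, -6/49, 5/22, 4/5, sqrt(11), 6*E}, {-81/2, -9/64, -6/49, 5/22, sqrt(11)}), ProductSet(Intersection(Interval.Ropen(-81/2, -6/49), Rationals), {5/22, 4/5}))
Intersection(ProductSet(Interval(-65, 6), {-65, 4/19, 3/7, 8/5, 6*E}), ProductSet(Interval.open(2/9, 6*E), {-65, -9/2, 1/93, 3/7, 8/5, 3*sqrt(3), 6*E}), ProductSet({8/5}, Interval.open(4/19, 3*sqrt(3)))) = ProductSet({8/5}, {3/7, 8/5})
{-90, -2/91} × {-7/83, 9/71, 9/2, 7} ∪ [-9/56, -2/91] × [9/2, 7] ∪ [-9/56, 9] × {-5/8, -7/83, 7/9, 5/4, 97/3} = ({-90, -2/91} × {-7/83, 9/71, 9/2, 7}) ∪ ([-9/56, -2/91] × [9/2, 7]) ∪ ([-9/56, 9] × {-5/8, -7/83, 7/9, 5/4, 97/3})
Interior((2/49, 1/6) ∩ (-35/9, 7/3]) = (2/49, 1/6)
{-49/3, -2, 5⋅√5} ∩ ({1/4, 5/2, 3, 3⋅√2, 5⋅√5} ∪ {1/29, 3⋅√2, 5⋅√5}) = {5⋅√5}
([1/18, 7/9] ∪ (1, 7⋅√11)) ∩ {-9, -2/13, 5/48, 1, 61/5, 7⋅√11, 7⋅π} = {5/48, 61/5, 7⋅π}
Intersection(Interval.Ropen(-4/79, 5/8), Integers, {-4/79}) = EmptySet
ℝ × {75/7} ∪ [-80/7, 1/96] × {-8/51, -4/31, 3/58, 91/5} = (ℝ × {75/7}) ∪ ([-80/7, 1/96] × {-8/51, -4/31, 3/58, 91/5})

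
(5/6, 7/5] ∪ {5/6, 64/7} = [5/6, 7/5] ∪ {64/7}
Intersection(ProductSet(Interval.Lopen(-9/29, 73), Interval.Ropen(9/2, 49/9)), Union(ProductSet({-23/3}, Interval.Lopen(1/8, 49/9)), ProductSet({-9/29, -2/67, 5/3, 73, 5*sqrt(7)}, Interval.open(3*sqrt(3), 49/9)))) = ProductSet({-2/67, 5/3, 73, 5*sqrt(7)}, Interval.open(3*sqrt(3), 49/9))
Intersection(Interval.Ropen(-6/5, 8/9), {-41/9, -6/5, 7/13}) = {-6/5, 7/13}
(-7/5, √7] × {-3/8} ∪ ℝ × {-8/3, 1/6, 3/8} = (ℝ × {-8/3, 1/6, 3/8}) ∪ ((-7/5, √7] × {-3/8})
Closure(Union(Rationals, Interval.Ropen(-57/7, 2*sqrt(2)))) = Union(Interval(-oo, oo), Rationals)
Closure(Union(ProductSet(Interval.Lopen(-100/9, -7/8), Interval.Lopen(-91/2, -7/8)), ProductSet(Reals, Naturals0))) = Union(ProductSet({-100/9, -7/8}, Interval(-91/2, -7/8)), ProductSet(Interval(-100/9, -7/8), {-91/2, -7/8}), ProductSet(Interval.Lopen(-100/9, -7/8), Interval.Lopen(-91/2, -7/8)), ProductSet(Reals, Union(Complement(Naturals0, Interval.open(-91/2, -7/8)), Naturals0)), ProductSet(Union(Interval(-oo, -100/9), Interval(-7/8, oo)), Naturals0))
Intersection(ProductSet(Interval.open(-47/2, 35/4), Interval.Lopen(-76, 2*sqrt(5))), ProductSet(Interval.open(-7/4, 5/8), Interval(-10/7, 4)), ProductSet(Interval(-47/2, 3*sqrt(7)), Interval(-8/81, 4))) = ProductSet(Interval.open(-7/4, 5/8), Interval(-8/81, 4))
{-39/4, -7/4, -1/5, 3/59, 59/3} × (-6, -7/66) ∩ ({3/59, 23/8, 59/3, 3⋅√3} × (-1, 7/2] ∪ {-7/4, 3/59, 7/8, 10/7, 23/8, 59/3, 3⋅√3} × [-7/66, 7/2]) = {3/59, 59/3} × (-1, -7/66)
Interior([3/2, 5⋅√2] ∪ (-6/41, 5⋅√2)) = (-6/41, 5⋅√2)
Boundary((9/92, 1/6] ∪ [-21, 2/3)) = {-21, 2/3}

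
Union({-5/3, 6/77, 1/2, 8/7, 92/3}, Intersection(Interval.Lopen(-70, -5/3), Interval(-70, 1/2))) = Union({6/77, 1/2, 8/7, 92/3}, Interval.Lopen(-70, -5/3))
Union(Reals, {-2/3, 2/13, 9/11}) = Reals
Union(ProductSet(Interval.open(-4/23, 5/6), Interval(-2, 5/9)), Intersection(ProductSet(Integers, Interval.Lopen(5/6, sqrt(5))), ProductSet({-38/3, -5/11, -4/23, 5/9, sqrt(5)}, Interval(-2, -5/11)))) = ProductSet(Interval.open(-4/23, 5/6), Interval(-2, 5/9))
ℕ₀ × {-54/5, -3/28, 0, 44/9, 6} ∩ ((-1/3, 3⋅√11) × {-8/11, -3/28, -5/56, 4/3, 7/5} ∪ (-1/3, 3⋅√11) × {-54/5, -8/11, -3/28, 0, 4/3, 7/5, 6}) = {0, 1, …, 9} × {-54/5, -3/28, 0, 6}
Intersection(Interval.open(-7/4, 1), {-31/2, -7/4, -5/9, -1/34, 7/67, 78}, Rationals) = {-5/9, -1/34, 7/67}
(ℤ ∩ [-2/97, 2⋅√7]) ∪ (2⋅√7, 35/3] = {0, 1, …, 5} ∪ (2⋅√7, 35/3]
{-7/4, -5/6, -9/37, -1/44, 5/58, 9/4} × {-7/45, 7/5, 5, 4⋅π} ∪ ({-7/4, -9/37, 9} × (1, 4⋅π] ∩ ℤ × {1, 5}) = ({9} × {5}) ∪ ({-7/4, -5/6, -9/37, -1/44, 5/58, 9/4} × {-7/45, 7/5, 5, 4⋅π})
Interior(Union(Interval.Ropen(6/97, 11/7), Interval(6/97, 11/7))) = Interval.open(6/97, 11/7)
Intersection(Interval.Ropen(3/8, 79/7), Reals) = Interval.Ropen(3/8, 79/7)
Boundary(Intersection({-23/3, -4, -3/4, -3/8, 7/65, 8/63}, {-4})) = {-4}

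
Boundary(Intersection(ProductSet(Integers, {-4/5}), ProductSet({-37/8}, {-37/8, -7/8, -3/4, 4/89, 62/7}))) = EmptySet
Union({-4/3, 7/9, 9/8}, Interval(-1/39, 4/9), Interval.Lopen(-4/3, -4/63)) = Union({7/9, 9/8}, Interval(-4/3, -4/63), Interval(-1/39, 4/9))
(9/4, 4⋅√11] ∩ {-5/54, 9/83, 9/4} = ∅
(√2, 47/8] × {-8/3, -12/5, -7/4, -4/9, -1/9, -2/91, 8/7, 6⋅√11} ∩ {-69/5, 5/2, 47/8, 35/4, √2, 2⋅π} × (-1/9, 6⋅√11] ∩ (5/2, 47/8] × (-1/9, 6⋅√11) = {47/8} × {-2/91, 8/7}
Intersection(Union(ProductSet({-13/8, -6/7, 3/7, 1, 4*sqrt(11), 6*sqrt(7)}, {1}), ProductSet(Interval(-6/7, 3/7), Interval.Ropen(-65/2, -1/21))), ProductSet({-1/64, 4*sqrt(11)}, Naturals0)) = ProductSet({4*sqrt(11)}, {1})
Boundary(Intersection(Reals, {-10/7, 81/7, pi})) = {-10/7, 81/7, pi}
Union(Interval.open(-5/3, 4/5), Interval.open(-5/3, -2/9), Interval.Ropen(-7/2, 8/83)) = Interval.Ropen(-7/2, 4/5)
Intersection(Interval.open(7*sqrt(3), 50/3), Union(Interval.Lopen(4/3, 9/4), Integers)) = Range(13, 17, 1)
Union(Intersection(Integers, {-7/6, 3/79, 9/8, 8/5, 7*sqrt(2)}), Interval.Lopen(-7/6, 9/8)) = Interval.Lopen(-7/6, 9/8)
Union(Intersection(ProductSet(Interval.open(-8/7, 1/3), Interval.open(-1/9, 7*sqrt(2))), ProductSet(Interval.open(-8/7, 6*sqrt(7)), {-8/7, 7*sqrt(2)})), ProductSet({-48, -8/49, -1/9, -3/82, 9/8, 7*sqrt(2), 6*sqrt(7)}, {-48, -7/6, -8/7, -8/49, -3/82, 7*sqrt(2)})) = ProductSet({-48, -8/49, -1/9, -3/82, 9/8, 7*sqrt(2), 6*sqrt(7)}, {-48, -7/6, -8/7, -8/49, -3/82, 7*sqrt(2)})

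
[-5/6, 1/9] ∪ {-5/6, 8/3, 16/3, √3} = [-5/6, 1/9] ∪ {8/3, 16/3, √3}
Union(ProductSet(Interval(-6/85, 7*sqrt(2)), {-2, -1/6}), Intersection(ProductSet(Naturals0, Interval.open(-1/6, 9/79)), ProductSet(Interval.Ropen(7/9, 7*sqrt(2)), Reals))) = Union(ProductSet(Interval(-6/85, 7*sqrt(2)), {-2, -1/6}), ProductSet(Range(1, 10, 1), Interval.open(-1/6, 9/79)))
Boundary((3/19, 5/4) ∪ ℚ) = (-∞, 3/19] ∪ [5/4, ∞)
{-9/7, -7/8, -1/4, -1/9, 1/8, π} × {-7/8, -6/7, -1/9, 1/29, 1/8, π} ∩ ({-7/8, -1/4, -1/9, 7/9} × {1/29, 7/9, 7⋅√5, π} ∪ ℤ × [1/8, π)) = {-7/8, -1/4, -1/9} × {1/29, π}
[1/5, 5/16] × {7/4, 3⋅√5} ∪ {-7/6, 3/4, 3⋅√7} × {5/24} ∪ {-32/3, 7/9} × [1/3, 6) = ({-32/3, 7/9} × [1/3, 6)) ∪ ({-7/6, 3/4, 3⋅√7} × {5/24}) ∪ ([1/5, 5/16] × {7/4, 3⋅√5})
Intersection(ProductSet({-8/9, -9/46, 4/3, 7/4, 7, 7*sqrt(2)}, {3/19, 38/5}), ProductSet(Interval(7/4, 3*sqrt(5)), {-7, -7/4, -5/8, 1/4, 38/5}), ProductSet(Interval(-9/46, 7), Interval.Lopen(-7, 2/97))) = EmptySet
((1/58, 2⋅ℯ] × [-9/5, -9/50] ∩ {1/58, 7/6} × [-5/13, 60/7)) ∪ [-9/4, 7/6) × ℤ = ([-9/4, 7/6) × ℤ) ∪ ({7/6} × [-5/13, -9/50])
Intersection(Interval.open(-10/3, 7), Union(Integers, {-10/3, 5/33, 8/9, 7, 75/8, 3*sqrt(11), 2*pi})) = Union({5/33, 8/9, 2*pi}, Range(-3, 7, 1))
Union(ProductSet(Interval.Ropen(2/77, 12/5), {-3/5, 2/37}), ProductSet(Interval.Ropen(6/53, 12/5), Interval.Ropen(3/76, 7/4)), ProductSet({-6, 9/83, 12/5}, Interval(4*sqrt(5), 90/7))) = Union(ProductSet({-6, 9/83, 12/5}, Interval(4*sqrt(5), 90/7)), ProductSet(Interval.Ropen(2/77, 12/5), {-3/5, 2/37}), ProductSet(Interval.Ropen(6/53, 12/5), Interval.Ropen(3/76, 7/4)))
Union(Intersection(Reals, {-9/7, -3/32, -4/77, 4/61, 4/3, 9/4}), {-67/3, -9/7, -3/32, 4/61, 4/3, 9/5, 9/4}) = {-67/3, -9/7, -3/32, -4/77, 4/61, 4/3, 9/5, 9/4}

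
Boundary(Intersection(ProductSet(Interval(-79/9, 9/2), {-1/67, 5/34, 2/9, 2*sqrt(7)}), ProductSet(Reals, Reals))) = ProductSet(Interval(-79/9, 9/2), {-1/67, 5/34, 2/9, 2*sqrt(7)})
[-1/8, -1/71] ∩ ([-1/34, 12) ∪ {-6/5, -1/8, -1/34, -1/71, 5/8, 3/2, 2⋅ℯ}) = {-1/8} ∪ [-1/34, -1/71]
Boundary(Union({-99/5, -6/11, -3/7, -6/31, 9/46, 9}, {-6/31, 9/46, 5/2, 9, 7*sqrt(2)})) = {-99/5, -6/11, -3/7, -6/31, 9/46, 5/2, 9, 7*sqrt(2)}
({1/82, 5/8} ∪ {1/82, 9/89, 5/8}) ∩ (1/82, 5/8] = {9/89, 5/8}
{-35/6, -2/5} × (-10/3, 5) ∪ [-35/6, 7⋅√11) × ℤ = ({-35/6, -2/5} × (-10/3, 5)) ∪ ([-35/6, 7⋅√11) × ℤ)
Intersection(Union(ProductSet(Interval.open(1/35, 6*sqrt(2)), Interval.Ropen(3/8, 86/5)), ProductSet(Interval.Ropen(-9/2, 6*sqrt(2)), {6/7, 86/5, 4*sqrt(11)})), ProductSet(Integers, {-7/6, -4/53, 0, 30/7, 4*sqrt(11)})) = Union(ProductSet(Range(-4, 9, 1), {4*sqrt(11)}), ProductSet(Range(1, 9, 1), {30/7, 4*sqrt(11)}))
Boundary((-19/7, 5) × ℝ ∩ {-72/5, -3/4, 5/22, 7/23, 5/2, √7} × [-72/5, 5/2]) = {-3/4, 5/22, 7/23, 5/2, √7} × [-72/5, 5/2]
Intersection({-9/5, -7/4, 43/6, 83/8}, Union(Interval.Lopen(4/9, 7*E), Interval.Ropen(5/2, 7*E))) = {43/6, 83/8}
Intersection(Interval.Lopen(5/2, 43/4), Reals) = Interval.Lopen(5/2, 43/4)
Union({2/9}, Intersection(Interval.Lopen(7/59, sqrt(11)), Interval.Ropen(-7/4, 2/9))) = Interval.Lopen(7/59, 2/9)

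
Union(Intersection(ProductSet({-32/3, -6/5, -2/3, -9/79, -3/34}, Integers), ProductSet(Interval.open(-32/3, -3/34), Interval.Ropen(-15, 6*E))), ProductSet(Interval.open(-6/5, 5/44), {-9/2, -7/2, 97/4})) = Union(ProductSet({-6/5, -2/3, -9/79}, Range(-15, 17, 1)), ProductSet(Interval.open(-6/5, 5/44), {-9/2, -7/2, 97/4}))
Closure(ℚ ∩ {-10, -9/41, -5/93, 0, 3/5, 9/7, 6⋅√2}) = {-10, -9/41, -5/93, 0, 3/5, 9/7}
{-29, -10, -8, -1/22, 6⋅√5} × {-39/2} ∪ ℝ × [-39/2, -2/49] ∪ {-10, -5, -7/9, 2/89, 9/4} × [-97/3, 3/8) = (ℝ × [-39/2, -2/49]) ∪ ({-10, -5, -7/9, 2/89, 9/4} × [-97/3, 3/8))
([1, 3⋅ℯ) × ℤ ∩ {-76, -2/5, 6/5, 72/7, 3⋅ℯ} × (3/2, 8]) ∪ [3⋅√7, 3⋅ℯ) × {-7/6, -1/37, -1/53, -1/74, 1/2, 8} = ({6/5} × {2, 3, …, 8}) ∪ ([3⋅√7, 3⋅ℯ) × {-7/6, -1/37, -1/53, -1/74, 1/2, 8})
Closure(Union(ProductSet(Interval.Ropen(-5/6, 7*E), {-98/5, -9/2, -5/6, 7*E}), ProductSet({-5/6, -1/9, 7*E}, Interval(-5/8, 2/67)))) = Union(ProductSet({-5/6, -1/9, 7*E}, Interval(-5/8, 2/67)), ProductSet(Interval(-5/6, 7*E), {-98/5, -9/2, -5/6, 7*E}))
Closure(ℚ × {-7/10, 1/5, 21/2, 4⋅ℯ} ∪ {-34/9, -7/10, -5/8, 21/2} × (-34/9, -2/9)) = (ℝ × {-7/10, 1/5, 21/2, 4⋅ℯ}) ∪ ({-34/9, -7/10, -5/8, 21/2} × [-34/9, -2/9])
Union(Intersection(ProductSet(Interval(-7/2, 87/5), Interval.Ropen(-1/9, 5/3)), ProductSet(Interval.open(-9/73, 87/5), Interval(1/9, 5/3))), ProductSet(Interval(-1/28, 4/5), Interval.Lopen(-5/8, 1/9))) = Union(ProductSet(Interval.open(-9/73, 87/5), Interval.Ropen(1/9, 5/3)), ProductSet(Interval(-1/28, 4/5), Interval.Lopen(-5/8, 1/9)))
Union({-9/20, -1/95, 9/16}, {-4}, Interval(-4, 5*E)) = Interval(-4, 5*E)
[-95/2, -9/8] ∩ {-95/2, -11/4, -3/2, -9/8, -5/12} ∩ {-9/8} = {-9/8}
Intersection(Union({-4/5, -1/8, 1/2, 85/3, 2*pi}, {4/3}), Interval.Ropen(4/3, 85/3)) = {4/3, 2*pi}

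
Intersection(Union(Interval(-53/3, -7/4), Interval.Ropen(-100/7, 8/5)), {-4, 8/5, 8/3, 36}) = {-4}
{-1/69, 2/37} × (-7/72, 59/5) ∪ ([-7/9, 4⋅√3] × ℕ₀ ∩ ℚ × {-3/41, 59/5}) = {-1/69, 2/37} × (-7/72, 59/5)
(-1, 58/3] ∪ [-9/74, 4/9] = (-1, 58/3]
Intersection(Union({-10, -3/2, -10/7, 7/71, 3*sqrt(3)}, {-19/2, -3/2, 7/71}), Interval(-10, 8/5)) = {-10, -19/2, -3/2, -10/7, 7/71}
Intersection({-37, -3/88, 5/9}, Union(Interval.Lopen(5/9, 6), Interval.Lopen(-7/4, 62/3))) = {-3/88, 5/9}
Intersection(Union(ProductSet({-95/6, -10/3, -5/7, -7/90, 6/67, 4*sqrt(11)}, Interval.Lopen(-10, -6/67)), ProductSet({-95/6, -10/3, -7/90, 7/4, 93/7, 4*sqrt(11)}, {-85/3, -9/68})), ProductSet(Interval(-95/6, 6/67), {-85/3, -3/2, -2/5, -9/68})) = Union(ProductSet({-95/6, -10/3, -7/90}, {-85/3, -9/68}), ProductSet({-95/6, -10/3, -5/7, -7/90, 6/67}, {-3/2, -2/5, -9/68}))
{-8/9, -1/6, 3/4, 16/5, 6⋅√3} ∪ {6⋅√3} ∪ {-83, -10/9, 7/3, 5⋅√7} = {-83, -10/9, -8/9, -1/6, 3/4, 7/3, 16/5, 6⋅√3, 5⋅√7}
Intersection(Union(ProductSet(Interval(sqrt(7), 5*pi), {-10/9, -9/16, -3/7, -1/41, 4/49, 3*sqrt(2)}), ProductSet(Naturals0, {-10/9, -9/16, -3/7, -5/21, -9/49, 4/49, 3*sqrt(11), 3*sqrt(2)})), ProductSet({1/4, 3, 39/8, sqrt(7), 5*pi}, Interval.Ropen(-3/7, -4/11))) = ProductSet({3, 39/8, sqrt(7), 5*pi}, {-3/7})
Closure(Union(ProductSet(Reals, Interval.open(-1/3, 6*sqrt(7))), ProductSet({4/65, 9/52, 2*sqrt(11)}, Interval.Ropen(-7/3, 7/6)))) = Union(ProductSet({4/65, 9/52, 2*sqrt(11)}, Interval.Ropen(-7/3, 7/6)), ProductSet(Reals, Interval(-1/3, 6*sqrt(7))))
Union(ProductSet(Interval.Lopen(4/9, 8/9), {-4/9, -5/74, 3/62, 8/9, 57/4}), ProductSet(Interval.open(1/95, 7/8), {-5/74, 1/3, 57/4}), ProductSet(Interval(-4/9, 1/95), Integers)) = Union(ProductSet(Interval(-4/9, 1/95), Integers), ProductSet(Interval.open(1/95, 7/8), {-5/74, 1/3, 57/4}), ProductSet(Interval.Lopen(4/9, 8/9), {-4/9, -5/74, 3/62, 8/9, 57/4}))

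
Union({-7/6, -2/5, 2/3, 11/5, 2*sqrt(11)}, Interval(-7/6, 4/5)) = Union({11/5, 2*sqrt(11)}, Interval(-7/6, 4/5))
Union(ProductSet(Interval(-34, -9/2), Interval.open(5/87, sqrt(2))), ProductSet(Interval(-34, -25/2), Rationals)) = Union(ProductSet(Interval(-34, -25/2), Rationals), ProductSet(Interval(-34, -9/2), Interval.open(5/87, sqrt(2))))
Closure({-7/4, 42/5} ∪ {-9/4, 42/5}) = {-9/4, -7/4, 42/5}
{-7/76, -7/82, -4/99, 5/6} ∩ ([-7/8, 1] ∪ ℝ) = {-7/76, -7/82, -4/99, 5/6}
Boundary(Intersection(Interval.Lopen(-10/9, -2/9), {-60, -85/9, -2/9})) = {-2/9}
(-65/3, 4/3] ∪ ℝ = (-∞, ∞)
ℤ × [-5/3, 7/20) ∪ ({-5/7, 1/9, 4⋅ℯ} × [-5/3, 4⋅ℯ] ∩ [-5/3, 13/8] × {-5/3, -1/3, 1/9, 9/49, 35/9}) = (ℤ × [-5/3, 7/20)) ∪ ({-5/7, 1/9} × {-5/3, -1/3, 1/9, 9/49, 35/9})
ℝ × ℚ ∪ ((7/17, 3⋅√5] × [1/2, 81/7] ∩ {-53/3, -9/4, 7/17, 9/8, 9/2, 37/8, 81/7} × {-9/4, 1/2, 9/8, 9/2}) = ℝ × ℚ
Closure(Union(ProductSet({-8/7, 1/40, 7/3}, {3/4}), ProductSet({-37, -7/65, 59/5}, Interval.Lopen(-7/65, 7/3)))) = Union(ProductSet({-37, -7/65, 59/5}, Interval(-7/65, 7/3)), ProductSet({-8/7, 1/40, 7/3}, {3/4}))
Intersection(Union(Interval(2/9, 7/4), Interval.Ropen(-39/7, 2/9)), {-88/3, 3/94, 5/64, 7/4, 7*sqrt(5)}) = {3/94, 5/64, 7/4}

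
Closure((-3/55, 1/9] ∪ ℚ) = ℚ ∪ (-∞, ∞)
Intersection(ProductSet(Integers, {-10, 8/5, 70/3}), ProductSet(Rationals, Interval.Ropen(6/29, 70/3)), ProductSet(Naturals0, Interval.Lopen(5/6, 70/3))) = ProductSet(Naturals0, {8/5})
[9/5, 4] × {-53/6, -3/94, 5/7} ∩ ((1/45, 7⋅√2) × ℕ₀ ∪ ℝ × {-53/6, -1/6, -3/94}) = [9/5, 4] × {-53/6, -3/94}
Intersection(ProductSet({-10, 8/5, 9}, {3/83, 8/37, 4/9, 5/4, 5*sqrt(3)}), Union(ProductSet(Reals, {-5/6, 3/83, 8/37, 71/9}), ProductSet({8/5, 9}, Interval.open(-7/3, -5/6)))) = ProductSet({-10, 8/5, 9}, {3/83, 8/37})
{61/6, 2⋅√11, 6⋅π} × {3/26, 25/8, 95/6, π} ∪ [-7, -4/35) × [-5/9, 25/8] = ([-7, -4/35) × [-5/9, 25/8]) ∪ ({61/6, 2⋅√11, 6⋅π} × {3/26, 25/8, 95/6, π})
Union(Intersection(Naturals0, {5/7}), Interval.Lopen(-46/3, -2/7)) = Interval.Lopen(-46/3, -2/7)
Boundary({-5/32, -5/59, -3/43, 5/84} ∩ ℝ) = {-5/32, -5/59, -3/43, 5/84}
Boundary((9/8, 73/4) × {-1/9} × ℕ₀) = [9/8, 73/4] × {-1/9} × ℕ₀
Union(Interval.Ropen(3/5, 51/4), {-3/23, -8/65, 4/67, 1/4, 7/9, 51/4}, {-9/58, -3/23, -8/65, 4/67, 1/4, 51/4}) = Union({-9/58, -3/23, -8/65, 4/67, 1/4}, Interval(3/5, 51/4))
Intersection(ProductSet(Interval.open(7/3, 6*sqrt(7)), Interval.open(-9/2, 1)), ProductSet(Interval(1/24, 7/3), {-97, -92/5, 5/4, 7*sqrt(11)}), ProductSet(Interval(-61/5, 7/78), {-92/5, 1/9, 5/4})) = EmptySet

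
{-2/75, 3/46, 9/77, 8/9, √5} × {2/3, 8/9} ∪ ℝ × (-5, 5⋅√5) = ℝ × (-5, 5⋅√5)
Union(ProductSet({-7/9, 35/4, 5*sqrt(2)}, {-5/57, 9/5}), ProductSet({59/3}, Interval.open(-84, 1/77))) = Union(ProductSet({59/3}, Interval.open(-84, 1/77)), ProductSet({-7/9, 35/4, 5*sqrt(2)}, {-5/57, 9/5}))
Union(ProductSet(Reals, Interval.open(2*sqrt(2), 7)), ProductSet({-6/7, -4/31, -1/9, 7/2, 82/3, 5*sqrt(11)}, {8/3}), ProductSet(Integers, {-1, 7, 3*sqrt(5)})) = Union(ProductSet({-6/7, -4/31, -1/9, 7/2, 82/3, 5*sqrt(11)}, {8/3}), ProductSet(Integers, {-1, 7, 3*sqrt(5)}), ProductSet(Reals, Interval.open(2*sqrt(2), 7)))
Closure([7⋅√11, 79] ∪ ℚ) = ℚ ∪ (-∞, ∞)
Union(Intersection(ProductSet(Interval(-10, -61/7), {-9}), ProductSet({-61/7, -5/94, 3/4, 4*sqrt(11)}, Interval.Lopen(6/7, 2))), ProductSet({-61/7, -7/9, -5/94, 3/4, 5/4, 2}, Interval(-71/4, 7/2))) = ProductSet({-61/7, -7/9, -5/94, 3/4, 5/4, 2}, Interval(-71/4, 7/2))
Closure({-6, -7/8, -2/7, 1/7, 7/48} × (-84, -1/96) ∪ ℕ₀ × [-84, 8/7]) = (ℕ₀ × [-84, 8/7]) ∪ ({-6, -7/8, -2/7, 1/7, 7/48} × [-84, -1/96])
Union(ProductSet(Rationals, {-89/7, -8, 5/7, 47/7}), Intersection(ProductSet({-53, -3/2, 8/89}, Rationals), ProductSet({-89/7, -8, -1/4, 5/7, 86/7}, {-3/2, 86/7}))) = ProductSet(Rationals, {-89/7, -8, 5/7, 47/7})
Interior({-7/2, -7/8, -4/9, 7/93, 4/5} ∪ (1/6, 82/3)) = (1/6, 82/3)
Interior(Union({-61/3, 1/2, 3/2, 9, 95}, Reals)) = Reals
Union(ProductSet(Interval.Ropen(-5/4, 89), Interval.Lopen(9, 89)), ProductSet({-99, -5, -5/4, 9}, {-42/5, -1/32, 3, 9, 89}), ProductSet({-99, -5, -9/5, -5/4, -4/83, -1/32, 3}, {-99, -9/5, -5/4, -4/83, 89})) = Union(ProductSet({-99, -5, -5/4, 9}, {-42/5, -1/32, 3, 9, 89}), ProductSet({-99, -5, -9/5, -5/4, -4/83, -1/32, 3}, {-99, -9/5, -5/4, -4/83, 89}), ProductSet(Interval.Ropen(-5/4, 89), Interval.Lopen(9, 89)))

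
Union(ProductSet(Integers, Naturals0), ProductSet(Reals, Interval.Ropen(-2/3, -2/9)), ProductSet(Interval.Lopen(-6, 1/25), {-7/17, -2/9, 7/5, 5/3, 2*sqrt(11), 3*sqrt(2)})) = Union(ProductSet(Integers, Naturals0), ProductSet(Interval.Lopen(-6, 1/25), {-7/17, -2/9, 7/5, 5/3, 2*sqrt(11), 3*sqrt(2)}), ProductSet(Reals, Interval.Ropen(-2/3, -2/9)))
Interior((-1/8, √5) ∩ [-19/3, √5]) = (-1/8, √5)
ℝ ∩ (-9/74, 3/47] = (-9/74, 3/47]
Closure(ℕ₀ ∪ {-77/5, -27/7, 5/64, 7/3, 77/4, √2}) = {-77/5, -27/7, 5/64, 7/3, 77/4, √2} ∪ ℕ₀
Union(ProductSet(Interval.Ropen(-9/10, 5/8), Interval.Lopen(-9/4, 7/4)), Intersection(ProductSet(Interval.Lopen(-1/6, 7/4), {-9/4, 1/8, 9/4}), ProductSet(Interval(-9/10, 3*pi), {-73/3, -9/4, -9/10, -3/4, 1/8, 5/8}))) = Union(ProductSet(Interval.Ropen(-9/10, 5/8), Interval.Lopen(-9/4, 7/4)), ProductSet(Interval.Lopen(-1/6, 7/4), {-9/4, 1/8}))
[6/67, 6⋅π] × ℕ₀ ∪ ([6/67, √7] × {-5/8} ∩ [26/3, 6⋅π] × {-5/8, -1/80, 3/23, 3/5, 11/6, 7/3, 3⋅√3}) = [6/67, 6⋅π] × ℕ₀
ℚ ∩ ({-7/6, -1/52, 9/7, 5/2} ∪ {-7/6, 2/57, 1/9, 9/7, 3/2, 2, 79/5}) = {-7/6, -1/52, 2/57, 1/9, 9/7, 3/2, 2, 5/2, 79/5}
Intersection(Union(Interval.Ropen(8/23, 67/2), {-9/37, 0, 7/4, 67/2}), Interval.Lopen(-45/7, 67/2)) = Union({-9/37, 0}, Interval(8/23, 67/2))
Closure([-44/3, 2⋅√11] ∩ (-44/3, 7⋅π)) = [-44/3, 2⋅√11]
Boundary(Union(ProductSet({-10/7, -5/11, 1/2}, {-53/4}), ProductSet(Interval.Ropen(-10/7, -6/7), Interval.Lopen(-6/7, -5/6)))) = Union(ProductSet({-10/7, -6/7}, Interval(-6/7, -5/6)), ProductSet({-10/7, -5/11, 1/2}, {-53/4}), ProductSet(Interval(-10/7, -6/7), {-6/7, -5/6}))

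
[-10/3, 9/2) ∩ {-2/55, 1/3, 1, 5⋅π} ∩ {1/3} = {1/3}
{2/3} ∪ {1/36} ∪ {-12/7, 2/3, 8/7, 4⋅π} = {-12/7, 1/36, 2/3, 8/7, 4⋅π}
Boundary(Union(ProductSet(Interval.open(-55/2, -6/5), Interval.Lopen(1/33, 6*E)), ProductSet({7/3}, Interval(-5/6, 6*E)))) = Union(ProductSet({7/3}, Interval(-5/6, 6*E)), ProductSet({-55/2, -6/5}, Interval(1/33, 6*E)), ProductSet(Interval(-55/2, -6/5), {1/33, 6*E}))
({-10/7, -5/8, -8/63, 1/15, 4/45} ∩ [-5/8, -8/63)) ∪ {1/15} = {-5/8, 1/15}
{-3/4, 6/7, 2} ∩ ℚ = {-3/4, 6/7, 2}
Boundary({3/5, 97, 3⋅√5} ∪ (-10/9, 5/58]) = {-10/9, 5/58, 3/5, 97, 3⋅√5}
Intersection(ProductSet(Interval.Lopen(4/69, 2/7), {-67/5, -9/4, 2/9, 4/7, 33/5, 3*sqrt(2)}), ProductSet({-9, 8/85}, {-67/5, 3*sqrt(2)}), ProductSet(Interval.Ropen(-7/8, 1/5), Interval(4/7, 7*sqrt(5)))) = ProductSet({8/85}, {3*sqrt(2)})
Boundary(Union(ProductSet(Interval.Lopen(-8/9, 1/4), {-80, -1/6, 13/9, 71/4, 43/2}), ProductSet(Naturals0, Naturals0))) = Union(ProductSet(Interval(-8/9, 1/4), {-80, -1/6, 13/9, 71/4, 43/2}), ProductSet(Naturals0, Naturals0))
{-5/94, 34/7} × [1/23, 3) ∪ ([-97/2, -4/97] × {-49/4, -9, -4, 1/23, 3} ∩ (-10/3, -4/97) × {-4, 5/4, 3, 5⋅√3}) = ({-5/94, 34/7} × [1/23, 3)) ∪ ((-10/3, -4/97) × {-4, 3})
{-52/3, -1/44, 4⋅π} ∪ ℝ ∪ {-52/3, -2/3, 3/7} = ℝ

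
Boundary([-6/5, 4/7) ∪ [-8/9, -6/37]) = {-6/5, 4/7}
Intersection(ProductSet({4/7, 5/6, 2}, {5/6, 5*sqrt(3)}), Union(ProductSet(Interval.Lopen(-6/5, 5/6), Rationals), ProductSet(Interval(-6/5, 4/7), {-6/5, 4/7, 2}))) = ProductSet({4/7, 5/6}, {5/6})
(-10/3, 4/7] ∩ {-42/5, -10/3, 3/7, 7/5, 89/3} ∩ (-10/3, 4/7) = {3/7}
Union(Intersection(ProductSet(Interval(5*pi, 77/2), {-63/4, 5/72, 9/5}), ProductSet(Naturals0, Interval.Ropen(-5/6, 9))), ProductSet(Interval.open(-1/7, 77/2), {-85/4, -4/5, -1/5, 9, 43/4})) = Union(ProductSet(Interval.open(-1/7, 77/2), {-85/4, -4/5, -1/5, 9, 43/4}), ProductSet(Range(16, 39, 1), {5/72, 9/5}))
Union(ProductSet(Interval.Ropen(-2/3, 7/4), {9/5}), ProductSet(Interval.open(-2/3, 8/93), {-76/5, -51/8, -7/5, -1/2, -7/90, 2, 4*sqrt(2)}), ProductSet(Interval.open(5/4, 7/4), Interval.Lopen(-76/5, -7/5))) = Union(ProductSet(Interval.open(-2/3, 8/93), {-76/5, -51/8, -7/5, -1/2, -7/90, 2, 4*sqrt(2)}), ProductSet(Interval.Ropen(-2/3, 7/4), {9/5}), ProductSet(Interval.open(5/4, 7/4), Interval.Lopen(-76/5, -7/5)))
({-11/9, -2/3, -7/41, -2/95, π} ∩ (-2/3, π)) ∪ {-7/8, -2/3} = {-7/8, -2/3, -7/41, -2/95}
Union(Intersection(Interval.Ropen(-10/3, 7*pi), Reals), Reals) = Interval(-oo, oo)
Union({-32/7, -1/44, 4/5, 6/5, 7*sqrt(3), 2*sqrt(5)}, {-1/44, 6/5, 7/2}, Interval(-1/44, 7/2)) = Union({-32/7, 7*sqrt(3), 2*sqrt(5)}, Interval(-1/44, 7/2))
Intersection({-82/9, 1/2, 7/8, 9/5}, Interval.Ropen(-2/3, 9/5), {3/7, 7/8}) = {7/8}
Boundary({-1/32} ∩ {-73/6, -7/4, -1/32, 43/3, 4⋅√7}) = {-1/32}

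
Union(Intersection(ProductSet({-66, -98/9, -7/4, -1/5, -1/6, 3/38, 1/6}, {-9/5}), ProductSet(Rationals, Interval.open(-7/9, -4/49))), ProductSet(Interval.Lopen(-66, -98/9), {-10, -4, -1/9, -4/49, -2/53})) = ProductSet(Interval.Lopen(-66, -98/9), {-10, -4, -1/9, -4/49, -2/53})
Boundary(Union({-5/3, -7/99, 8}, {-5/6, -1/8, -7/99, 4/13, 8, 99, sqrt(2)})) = {-5/3, -5/6, -1/8, -7/99, 4/13, 8, 99, sqrt(2)}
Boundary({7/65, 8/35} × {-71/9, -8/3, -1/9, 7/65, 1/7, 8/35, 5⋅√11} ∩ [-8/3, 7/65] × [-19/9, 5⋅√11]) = {7/65} × {-1/9, 7/65, 1/7, 8/35, 5⋅√11}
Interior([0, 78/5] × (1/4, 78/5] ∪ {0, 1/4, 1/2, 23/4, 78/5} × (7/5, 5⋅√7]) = (0, 78/5) × (1/4, 78/5)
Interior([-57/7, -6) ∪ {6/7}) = (-57/7, -6)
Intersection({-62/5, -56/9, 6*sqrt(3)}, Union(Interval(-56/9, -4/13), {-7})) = {-56/9}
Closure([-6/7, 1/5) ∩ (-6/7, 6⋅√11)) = [-6/7, 1/5]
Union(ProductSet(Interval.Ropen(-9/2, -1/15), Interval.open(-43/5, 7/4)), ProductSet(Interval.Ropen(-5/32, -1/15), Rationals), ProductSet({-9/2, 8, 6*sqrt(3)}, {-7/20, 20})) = Union(ProductSet({-9/2, 8, 6*sqrt(3)}, {-7/20, 20}), ProductSet(Interval.Ropen(-9/2, -1/15), Interval.open(-43/5, 7/4)), ProductSet(Interval.Ropen(-5/32, -1/15), Rationals))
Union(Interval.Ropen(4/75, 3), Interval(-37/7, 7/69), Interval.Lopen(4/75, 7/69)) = Interval.Ropen(-37/7, 3)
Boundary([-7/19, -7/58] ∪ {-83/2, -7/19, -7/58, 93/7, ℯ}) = {-83/2, -7/19, -7/58, 93/7, ℯ}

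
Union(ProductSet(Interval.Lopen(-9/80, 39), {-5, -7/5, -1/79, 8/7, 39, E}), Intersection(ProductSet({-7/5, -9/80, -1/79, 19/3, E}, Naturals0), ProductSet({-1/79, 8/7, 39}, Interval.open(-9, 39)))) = Union(ProductSet({-1/79}, Range(0, 39, 1)), ProductSet(Interval.Lopen(-9/80, 39), {-5, -7/5, -1/79, 8/7, 39, E}))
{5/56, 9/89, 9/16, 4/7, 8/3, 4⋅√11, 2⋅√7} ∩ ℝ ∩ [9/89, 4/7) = {9/89, 9/16}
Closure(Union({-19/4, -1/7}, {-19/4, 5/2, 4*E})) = {-19/4, -1/7, 5/2, 4*E}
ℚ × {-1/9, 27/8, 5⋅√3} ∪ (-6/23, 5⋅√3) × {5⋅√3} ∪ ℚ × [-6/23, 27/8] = (ℚ × ([-6/23, 27/8] ∪ {5⋅√3})) ∪ ((-6/23, 5⋅√3) × {5⋅√3})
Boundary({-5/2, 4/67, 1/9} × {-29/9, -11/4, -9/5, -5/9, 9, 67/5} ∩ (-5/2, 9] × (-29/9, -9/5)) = {4/67, 1/9} × {-11/4}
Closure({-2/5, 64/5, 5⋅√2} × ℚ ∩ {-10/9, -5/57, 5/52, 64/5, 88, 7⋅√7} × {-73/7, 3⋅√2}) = {64/5} × {-73/7}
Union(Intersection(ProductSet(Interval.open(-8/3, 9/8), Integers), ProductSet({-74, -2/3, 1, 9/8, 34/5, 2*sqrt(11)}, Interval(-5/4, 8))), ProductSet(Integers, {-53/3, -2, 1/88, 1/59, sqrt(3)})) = Union(ProductSet({-2/3, 1}, Range(-1, 9, 1)), ProductSet(Integers, {-53/3, -2, 1/88, 1/59, sqrt(3)}))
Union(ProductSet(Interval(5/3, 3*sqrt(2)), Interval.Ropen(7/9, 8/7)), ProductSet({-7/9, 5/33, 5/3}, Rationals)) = Union(ProductSet({-7/9, 5/33, 5/3}, Rationals), ProductSet(Interval(5/3, 3*sqrt(2)), Interval.Ropen(7/9, 8/7)))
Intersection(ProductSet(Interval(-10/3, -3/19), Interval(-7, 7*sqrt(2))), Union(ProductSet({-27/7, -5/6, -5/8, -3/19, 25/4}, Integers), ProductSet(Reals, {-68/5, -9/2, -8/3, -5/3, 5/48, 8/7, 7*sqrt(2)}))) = Union(ProductSet({-5/6, -5/8, -3/19}, Range(-7, 10, 1)), ProductSet(Interval(-10/3, -3/19), {-9/2, -8/3, -5/3, 5/48, 8/7, 7*sqrt(2)}))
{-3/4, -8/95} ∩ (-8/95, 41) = ∅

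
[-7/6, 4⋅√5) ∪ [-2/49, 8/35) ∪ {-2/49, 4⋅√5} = [-7/6, 4⋅√5]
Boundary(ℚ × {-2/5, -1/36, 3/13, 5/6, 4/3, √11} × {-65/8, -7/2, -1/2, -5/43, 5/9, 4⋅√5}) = ℝ × {-2/5, -1/36, 3/13, 5/6, 4/3, √11} × {-65/8, -7/2, -1/2, -5/43, 5/9, 4⋅√5}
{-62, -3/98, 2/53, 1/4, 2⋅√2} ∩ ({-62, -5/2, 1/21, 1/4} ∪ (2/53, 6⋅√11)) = {-62, 1/4, 2⋅√2}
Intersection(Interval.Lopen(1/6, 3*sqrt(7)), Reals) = Interval.Lopen(1/6, 3*sqrt(7))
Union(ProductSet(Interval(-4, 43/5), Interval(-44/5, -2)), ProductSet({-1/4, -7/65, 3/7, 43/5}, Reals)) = Union(ProductSet({-1/4, -7/65, 3/7, 43/5}, Reals), ProductSet(Interval(-4, 43/5), Interval(-44/5, -2)))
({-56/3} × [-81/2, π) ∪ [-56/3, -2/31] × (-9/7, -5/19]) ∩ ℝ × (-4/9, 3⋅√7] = ({-56/3} × (-4/9, π)) ∪ ([-56/3, -2/31] × (-4/9, -5/19])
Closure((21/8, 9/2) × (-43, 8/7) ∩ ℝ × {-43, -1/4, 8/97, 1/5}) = [21/8, 9/2] × {-1/4, 8/97, 1/5}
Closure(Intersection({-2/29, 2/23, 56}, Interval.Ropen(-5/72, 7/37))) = {-2/29, 2/23}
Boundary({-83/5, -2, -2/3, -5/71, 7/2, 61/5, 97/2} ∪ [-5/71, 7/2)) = {-83/5, -2, -2/3, -5/71, 7/2, 61/5, 97/2}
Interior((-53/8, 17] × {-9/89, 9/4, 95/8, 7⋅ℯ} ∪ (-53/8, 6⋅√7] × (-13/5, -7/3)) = (-53/8, 6⋅√7) × (-13/5, -7/3)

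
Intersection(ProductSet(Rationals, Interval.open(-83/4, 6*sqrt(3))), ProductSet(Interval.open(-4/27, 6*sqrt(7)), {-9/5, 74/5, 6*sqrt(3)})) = ProductSet(Intersection(Interval.open(-4/27, 6*sqrt(7)), Rationals), {-9/5})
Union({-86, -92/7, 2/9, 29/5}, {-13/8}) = {-86, -92/7, -13/8, 2/9, 29/5}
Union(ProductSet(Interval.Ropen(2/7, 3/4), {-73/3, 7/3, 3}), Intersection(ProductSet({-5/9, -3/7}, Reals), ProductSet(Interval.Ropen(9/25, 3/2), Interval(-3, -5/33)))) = ProductSet(Interval.Ropen(2/7, 3/4), {-73/3, 7/3, 3})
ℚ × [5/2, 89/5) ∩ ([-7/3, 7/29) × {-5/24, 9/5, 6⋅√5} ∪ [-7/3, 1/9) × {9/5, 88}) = (ℚ ∩ [-7/3, 7/29)) × {6⋅√5}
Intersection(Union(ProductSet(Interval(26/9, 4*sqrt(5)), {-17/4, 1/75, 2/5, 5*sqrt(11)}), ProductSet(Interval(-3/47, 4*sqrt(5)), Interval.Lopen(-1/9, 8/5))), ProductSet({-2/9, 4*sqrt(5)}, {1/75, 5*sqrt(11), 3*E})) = ProductSet({4*sqrt(5)}, {1/75, 5*sqrt(11)})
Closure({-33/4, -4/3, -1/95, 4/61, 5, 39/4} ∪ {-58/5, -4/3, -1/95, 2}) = {-58/5, -33/4, -4/3, -1/95, 4/61, 2, 5, 39/4}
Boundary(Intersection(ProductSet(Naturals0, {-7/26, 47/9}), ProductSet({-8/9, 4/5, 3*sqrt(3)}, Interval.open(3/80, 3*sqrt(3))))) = EmptySet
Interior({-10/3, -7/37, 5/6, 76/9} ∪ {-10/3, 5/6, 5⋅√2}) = ∅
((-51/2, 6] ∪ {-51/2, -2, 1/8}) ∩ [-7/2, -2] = [-7/2, -2]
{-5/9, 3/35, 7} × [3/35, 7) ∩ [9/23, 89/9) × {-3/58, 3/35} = {7} × {3/35}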